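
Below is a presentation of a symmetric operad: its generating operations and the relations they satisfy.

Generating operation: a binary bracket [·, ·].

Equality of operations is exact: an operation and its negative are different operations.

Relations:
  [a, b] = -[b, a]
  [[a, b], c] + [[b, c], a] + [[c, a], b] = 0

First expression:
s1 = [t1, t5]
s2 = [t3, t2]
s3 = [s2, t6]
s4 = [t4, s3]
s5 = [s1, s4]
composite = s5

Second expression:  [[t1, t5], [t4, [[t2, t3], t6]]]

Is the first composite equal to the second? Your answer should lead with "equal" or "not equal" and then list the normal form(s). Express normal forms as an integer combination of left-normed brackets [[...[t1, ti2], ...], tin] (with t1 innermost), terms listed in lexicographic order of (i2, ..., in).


In normal form, the first expression is [[[[[t1, t5], t2], t3], t6], t4] - [[[[[t1, t5], t3], t2], t6], t4] - [[[[[t1, t5], t4], t2], t3], t6] + [[[[[t1, t5], t4], t3], t2], t6] + [[[[[t1, t5], t4], t6], t2], t3] - [[[[[t1, t5], t4], t6], t3], t2] - [[[[[t1, t5], t6], t2], t3], t4] + [[[[[t1, t5], t6], t3], t2], t4]
In normal form, the second expression is -[[[[[t1, t5], t2], t3], t6], t4] + [[[[[t1, t5], t3], t2], t6], t4] + [[[[[t1, t5], t4], t2], t3], t6] - [[[[[t1, t5], t4], t3], t2], t6] - [[[[[t1, t5], t4], t6], t2], t3] + [[[[[t1, t5], t4], t6], t3], t2] + [[[[[t1, t5], t6], t2], t3], t4] - [[[[[t1, t5], t6], t3], t2], t4]
Distinct normal forms: not equal.

not equal: they reduce to [[[[[t1, t5], t2], t3], t6], t4] - [[[[[t1, t5], t3], t2], t6], t4] - [[[[[t1, t5], t4], t2], t3], t6] + [[[[[t1, t5], t4], t3], t2], t6] + [[[[[t1, t5], t4], t6], t2], t3] - [[[[[t1, t5], t4], t6], t3], t2] - [[[[[t1, t5], t6], t2], t3], t4] + [[[[[t1, t5], t6], t3], t2], t4] and -[[[[[t1, t5], t2], t3], t6], t4] + [[[[[t1, t5], t3], t2], t6], t4] + [[[[[t1, t5], t4], t2], t3], t6] - [[[[[t1, t5], t4], t3], t2], t6] - [[[[[t1, t5], t4], t6], t2], t3] + [[[[[t1, t5], t4], t6], t3], t2] + [[[[[t1, t5], t6], t2], t3], t4] - [[[[[t1, t5], t6], t3], t2], t4]


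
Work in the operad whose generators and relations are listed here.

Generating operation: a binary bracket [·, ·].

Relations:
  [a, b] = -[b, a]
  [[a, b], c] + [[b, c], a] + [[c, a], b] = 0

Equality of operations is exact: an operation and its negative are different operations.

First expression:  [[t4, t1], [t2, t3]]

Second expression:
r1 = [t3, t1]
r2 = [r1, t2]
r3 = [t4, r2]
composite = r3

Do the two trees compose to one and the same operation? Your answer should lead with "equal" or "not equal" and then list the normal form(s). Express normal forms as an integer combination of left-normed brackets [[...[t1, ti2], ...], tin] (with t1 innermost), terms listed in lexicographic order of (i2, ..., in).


The first composite normalizes to -[[[t1, t4], t2], t3] + [[[t1, t4], t3], t2]
The second composite normalizes to [[[t1, t3], t2], t4]
No match — not equal.

not equal; first: -[[[t1, t4], t2], t3] + [[[t1, t4], t3], t2]; second: [[[t1, t3], t2], t4]


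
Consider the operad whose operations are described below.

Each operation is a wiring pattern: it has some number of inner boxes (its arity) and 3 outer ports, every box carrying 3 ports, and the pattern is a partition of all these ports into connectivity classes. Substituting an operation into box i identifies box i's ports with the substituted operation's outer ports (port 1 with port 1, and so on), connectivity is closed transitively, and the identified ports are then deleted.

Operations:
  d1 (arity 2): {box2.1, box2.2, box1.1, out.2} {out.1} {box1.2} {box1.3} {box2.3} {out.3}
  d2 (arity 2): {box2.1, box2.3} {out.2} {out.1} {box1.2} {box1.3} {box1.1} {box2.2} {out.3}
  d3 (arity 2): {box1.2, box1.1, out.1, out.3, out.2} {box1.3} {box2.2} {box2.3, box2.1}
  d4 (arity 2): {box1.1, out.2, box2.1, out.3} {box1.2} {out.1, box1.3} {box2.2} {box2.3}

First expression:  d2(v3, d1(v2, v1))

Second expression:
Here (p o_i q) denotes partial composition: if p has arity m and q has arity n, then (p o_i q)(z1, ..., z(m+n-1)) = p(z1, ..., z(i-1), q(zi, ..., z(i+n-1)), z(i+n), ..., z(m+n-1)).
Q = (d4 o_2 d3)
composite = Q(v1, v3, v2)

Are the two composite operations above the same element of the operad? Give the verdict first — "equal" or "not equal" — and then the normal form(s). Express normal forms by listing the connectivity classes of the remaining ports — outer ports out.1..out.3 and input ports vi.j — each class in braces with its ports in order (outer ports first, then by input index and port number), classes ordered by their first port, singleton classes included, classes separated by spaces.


not equal — first {out.1} {out.2} {out.3} {v1.1, v1.2, v2.1} {v1.3} {v2.2} {v2.3} {v3.1} {v3.2} {v3.3}, second {out.1, v1.3} {out.2, out.3, v1.1, v3.1, v3.2} {v1.2} {v2.1, v2.3} {v2.2} {v3.3}

Reducing the first expression gives {out.1} {out.2} {out.3} {v1.1, v1.2, v2.1} {v1.3} {v2.2} {v2.3} {v3.1} {v3.2} {v3.3}
Reducing the second expression gives {out.1, v1.3} {out.2, out.3, v1.1, v3.1, v3.2} {v1.2} {v2.1, v2.3} {v2.2} {v3.3}
They disagree, so not equal.


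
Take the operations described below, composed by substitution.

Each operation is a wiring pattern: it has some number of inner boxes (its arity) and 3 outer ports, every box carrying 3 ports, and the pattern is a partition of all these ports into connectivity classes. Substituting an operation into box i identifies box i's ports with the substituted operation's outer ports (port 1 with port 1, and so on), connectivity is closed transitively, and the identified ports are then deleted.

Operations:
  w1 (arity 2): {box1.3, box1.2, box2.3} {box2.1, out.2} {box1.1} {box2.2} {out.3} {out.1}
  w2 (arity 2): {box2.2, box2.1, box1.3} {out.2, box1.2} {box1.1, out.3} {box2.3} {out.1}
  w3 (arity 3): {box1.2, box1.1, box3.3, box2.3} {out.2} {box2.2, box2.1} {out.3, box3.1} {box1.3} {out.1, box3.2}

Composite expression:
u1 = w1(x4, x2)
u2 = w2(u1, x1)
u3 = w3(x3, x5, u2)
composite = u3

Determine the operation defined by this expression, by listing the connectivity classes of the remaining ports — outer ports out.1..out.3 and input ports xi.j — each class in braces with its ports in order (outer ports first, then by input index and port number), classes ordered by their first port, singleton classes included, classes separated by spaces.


{out.1, x2.1} {out.2} {out.3} {x1.1, x1.2} {x1.3} {x2.2} {x2.3, x4.2, x4.3} {x3.1, x3.2, x5.3} {x3.3} {x4.1} {x5.1, x5.2}

Reachability decides: close wires over w3-identified ports.
the subtree at w1 composes to {out.1} {out.2, x2.1} {out.3} {x2.2} {x2.3, x4.2, x4.3} {x4.1} on (x4, x2); out.j = own outer ports
the subtree at w2 composes to {out.1} {out.2, x2.1} {out.3} {x1.1, x1.2} {x1.3} {x2.2} {x2.3, x4.2, x4.3} {x4.1} on (x4, x2, x1); out.j = own outer ports
the subtree at w3 composes to {out.1, x2.1} {out.2} {out.3} {x1.1, x1.2} {x1.3} {x2.2} {x2.3, x4.2, x4.3} {x3.1, x3.2, x5.3} {x3.3} {x4.1} {x5.1, x5.2} on (x3, x5, x4, x2, x1); out.j = own outer ports


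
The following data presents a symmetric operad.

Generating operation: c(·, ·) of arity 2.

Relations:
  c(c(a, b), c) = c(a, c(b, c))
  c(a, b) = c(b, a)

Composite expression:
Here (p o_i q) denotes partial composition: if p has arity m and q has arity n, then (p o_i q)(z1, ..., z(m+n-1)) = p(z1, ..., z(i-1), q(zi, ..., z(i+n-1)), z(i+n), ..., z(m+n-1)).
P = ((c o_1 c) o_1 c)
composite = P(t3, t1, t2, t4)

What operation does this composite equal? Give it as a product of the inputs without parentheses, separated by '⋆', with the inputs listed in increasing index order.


t1 ⋆ t2 ⋆ t3 ⋆ t4

With c associative and commutative, the t-input set is all that matters.
c(t3, t1) reduces to t3 ⋆ t1
c(c(t3, t1), t2) reduces to t3 ⋆ t1 ⋆ t2
c(c(c(t3, t1), t2), t4) reduces to t3 ⋆ t1 ⋆ t2 ⋆ t4
sorting the factors by input index: t1 ⋆ t2 ⋆ t3 ⋆ t4


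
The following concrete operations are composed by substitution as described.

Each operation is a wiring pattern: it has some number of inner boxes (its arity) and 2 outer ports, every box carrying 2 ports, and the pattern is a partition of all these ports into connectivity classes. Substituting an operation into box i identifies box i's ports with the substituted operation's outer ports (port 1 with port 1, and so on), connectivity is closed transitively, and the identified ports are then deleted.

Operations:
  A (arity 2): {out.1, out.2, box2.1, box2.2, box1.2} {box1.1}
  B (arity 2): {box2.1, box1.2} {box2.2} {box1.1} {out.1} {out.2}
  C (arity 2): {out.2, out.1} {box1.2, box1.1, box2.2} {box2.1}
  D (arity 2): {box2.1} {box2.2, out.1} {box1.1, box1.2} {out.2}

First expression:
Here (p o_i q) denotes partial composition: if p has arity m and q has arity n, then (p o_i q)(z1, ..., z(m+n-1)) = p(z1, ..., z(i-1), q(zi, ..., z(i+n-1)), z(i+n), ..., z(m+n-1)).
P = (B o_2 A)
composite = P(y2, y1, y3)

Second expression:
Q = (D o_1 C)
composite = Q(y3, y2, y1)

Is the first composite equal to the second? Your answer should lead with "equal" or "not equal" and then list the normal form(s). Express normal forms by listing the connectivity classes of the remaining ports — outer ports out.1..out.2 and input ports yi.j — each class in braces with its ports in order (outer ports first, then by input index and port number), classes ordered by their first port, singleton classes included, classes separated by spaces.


not equal: they reduce to {out.1} {out.2} {y1.1} {y1.2, y2.2, y3.1, y3.2} {y2.1} and {out.1, y1.2} {out.2} {y1.1} {y2.1} {y2.2, y3.1, y3.2}

In normal form, the first expression is {out.1} {out.2} {y1.1} {y1.2, y2.2, y3.1, y3.2} {y2.1}
In normal form, the second expression is {out.1, y1.2} {out.2} {y1.1} {y2.1} {y2.2, y3.1, y3.2}
The normal forms differ: not equal.


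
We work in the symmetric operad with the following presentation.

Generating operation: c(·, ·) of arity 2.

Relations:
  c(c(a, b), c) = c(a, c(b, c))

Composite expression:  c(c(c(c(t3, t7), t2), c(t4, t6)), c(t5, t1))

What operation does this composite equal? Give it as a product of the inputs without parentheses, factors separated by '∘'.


t3 ∘ t7 ∘ t2 ∘ t4 ∘ t6 ∘ t5 ∘ t1

Every regrouping of c is equal, so read the t-inputs in written order.
c(t3, t7) collapses to t3 ∘ t7
c(c(t3, t7), t2) collapses to t3 ∘ t7 ∘ t2
c(t4, t6) collapses to t4 ∘ t6
c(c(c(t3, t7), t2), c(t4, t6)) collapses to t3 ∘ t7 ∘ t2 ∘ t4 ∘ t6
c(t5, t1) collapses to t5 ∘ t1
c(c(c(c(t3, t7), t2), c(t4, t6)), c(t5, t1)) collapses to t3 ∘ t7 ∘ t2 ∘ t4 ∘ t6 ∘ t5 ∘ t1


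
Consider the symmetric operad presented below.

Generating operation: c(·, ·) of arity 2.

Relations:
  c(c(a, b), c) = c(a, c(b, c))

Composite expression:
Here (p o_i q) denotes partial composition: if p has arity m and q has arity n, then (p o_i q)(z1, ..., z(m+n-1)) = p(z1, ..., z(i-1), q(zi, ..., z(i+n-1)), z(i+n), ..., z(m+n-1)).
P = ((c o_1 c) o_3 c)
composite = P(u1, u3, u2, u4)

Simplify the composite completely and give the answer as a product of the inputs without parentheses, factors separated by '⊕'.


u1 ⊕ u3 ⊕ u2 ⊕ u4

Associativity of c dissolves the nesting; only the u-input order survives.
c(u1, u3) reduces to u1 ⊕ u3
c(u2, u4) reduces to u2 ⊕ u4
c(c(u1, u3), c(u2, u4)) reduces to u1 ⊕ u3 ⊕ u2 ⊕ u4


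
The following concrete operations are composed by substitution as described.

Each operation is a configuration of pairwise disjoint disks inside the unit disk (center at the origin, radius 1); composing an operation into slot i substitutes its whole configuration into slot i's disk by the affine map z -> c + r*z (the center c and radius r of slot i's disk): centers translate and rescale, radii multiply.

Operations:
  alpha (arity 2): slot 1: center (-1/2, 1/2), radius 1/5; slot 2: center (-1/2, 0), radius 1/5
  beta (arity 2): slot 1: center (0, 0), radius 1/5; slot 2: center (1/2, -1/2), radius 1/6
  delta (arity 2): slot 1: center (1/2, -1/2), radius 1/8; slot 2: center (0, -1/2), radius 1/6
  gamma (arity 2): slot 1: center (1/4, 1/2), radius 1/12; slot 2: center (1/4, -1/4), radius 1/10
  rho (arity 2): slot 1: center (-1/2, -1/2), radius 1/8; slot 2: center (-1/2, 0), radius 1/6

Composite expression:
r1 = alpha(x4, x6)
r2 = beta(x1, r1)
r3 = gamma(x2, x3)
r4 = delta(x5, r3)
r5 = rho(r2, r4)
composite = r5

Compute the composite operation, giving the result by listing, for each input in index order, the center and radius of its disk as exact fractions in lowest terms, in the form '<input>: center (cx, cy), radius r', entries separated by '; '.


x1: center (-1/2, -1/2), radius 1/40; x2: center (-71/144, -5/72), radius 1/432; x3: center (-71/144, -13/144), radius 1/360; x4: center (-43/96, -53/96), radius 1/240; x5: center (-5/12, -1/12), radius 1/48; x6: center (-43/96, -9/16), radius 1/240


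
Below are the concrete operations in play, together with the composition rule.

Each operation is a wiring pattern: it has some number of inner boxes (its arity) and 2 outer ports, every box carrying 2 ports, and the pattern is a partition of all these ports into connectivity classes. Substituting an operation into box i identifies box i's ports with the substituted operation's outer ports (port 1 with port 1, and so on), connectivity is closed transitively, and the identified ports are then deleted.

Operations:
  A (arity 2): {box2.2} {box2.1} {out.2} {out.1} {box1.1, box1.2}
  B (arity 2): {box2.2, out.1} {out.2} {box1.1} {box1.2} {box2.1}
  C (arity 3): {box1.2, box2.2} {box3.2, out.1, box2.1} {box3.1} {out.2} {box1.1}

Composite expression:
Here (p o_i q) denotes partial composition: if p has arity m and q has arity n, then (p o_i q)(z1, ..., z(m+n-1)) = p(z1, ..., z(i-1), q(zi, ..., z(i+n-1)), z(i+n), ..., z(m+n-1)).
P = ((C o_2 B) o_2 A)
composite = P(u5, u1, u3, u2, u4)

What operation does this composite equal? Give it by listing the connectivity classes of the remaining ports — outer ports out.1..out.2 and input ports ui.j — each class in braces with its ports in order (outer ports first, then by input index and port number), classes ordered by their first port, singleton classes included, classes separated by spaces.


Treat the ports identified at C as solder joints: merge, then drop.
through A, on inputs (u1, u3): {out.1} {out.2} {u1.1, u1.2} {u3.1} {u3.2} (out.j = stage outer ports)
through B, on inputs (u1, u3, u2): {out.1, u2.2} {out.2} {u1.1, u1.2} {u2.1} {u3.1} {u3.2} (out.j = stage outer ports)
through C, on inputs (u5, u1, u3, u2, u4): {out.1, u2.2, u4.2} {out.2} {u1.1, u1.2} {u2.1} {u3.1} {u3.2} {u4.1} {u5.1} {u5.2} (out.j = stage outer ports)

{out.1, u2.2, u4.2} {out.2} {u1.1, u1.2} {u2.1} {u3.1} {u3.2} {u4.1} {u5.1} {u5.2}


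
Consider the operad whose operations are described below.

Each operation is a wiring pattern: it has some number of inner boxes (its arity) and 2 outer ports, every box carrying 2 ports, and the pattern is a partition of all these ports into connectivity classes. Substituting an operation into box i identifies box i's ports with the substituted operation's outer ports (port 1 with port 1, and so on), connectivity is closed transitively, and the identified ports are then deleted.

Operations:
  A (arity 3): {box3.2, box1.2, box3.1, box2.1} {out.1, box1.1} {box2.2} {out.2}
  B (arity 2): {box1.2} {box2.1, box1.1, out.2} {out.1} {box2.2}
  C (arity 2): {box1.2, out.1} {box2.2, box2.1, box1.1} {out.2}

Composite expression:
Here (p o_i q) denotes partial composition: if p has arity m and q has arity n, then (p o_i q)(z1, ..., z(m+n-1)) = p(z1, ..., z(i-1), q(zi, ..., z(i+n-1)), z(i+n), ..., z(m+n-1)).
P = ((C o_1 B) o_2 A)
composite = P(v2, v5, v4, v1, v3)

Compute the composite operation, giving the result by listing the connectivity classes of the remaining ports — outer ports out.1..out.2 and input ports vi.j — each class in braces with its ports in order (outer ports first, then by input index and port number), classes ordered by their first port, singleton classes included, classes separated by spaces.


Treat the ports identified at C as solder joints: merge, then drop.
after A, the pattern on (v5, v4, v1) reads {out.1, v5.1} {out.2} {v1.1, v1.2, v4.1, v5.2} {v4.2} (out.j = its outer ports)
after B, the pattern on (v2, v5, v4, v1) reads {out.1} {out.2, v2.1, v5.1} {v1.1, v1.2, v4.1, v5.2} {v2.2} {v4.2} (out.j = its outer ports)
after C, the pattern on (v2, v5, v4, v1, v3) reads {out.1, v2.1, v5.1} {out.2} {v1.1, v1.2, v4.1, v5.2} {v2.2} {v3.1, v3.2} {v4.2} (out.j = its outer ports)

{out.1, v2.1, v5.1} {out.2} {v1.1, v1.2, v4.1, v5.2} {v2.2} {v3.1, v3.2} {v4.2}


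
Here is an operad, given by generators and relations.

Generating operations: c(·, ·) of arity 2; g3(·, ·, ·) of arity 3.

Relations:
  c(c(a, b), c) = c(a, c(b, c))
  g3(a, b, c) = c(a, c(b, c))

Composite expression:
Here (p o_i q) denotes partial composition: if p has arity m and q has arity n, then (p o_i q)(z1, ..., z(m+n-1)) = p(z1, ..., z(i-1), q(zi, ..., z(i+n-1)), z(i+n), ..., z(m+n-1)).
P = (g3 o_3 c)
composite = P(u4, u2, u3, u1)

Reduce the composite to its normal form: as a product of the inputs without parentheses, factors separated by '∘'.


u4 ∘ u2 ∘ u3 ∘ u1

Associativity of g3 dissolves the nesting; only the u-input order survives.
c(u3, u1) collapses to u3 ∘ u1
g3(u4, u2, c(u3, u1)) collapses to u4 ∘ u2 ∘ u3 ∘ u1


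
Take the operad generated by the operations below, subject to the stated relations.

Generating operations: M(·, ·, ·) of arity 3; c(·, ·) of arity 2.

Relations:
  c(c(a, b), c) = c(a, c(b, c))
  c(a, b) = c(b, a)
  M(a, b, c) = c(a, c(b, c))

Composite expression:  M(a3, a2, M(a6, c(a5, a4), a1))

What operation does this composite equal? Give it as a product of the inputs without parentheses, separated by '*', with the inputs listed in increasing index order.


a1 * a2 * a3 * a4 * a5 * a6


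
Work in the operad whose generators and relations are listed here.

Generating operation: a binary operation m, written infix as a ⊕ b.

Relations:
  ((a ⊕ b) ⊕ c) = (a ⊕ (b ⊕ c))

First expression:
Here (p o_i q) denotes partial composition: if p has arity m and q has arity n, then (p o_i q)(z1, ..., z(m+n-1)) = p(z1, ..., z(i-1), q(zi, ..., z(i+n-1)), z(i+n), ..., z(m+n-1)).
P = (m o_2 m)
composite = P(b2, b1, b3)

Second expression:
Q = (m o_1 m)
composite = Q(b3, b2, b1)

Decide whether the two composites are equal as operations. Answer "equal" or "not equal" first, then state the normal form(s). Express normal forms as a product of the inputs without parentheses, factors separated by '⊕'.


not equal: they reduce to b2 ⊕ b1 ⊕ b3 and b3 ⊕ b2 ⊕ b1

The first expression reduces to b2 ⊕ b1 ⊕ b3
The second expression reduces to b3 ⊕ b2 ⊕ b1
The forms do not match — not equal.


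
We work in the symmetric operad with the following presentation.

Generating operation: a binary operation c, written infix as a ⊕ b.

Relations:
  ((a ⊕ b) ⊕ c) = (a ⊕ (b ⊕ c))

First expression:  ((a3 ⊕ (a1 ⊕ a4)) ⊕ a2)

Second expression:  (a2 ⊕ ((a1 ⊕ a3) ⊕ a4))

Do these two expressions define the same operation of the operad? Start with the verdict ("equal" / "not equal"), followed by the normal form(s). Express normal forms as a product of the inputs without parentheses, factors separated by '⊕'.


In normal form, the first expression is a3 ⊕ a1 ⊕ a4 ⊕ a2
In normal form, the second expression is a2 ⊕ a1 ⊕ a3 ⊕ a4
The normal forms differ: not equal.

not equal: they reduce to a3 ⊕ a1 ⊕ a4 ⊕ a2 and a2 ⊕ a1 ⊕ a3 ⊕ a4


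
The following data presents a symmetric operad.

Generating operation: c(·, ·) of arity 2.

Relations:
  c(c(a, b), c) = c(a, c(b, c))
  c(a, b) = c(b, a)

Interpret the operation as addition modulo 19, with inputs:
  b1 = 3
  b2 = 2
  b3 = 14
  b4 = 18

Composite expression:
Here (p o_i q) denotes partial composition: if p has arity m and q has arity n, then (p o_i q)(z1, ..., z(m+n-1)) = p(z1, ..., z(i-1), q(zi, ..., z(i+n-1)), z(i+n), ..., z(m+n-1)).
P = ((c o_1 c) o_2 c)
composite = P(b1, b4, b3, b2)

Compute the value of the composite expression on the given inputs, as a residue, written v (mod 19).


18 (mod 19)

c(b4, b3) = 13
c(b1, c(b4, b3)) = 16
c(c(b1, c(b4, b3)), b2) = 18


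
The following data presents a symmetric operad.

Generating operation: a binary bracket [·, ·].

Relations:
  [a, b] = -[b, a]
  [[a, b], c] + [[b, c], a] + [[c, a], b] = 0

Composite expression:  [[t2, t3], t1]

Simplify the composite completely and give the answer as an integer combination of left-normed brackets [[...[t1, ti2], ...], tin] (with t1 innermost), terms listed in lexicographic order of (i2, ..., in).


-[[t1, t2], t3] + [[t1, t3], t2]

Skip Jacobi rewriting: expand, keep t1-initial words, read off terms.
Composite bracket: [[t2, t3], t1]
Under [a, b] = ab - ba we get 4 signed associative words (2^2 = 4).
Only words starting with t1 matter:
  word t1t2t3 has sign -1, contributing -[[t1, t2], t3]
  word t1t3t2 has sign +1, contributing +[[t1, t3], t2]


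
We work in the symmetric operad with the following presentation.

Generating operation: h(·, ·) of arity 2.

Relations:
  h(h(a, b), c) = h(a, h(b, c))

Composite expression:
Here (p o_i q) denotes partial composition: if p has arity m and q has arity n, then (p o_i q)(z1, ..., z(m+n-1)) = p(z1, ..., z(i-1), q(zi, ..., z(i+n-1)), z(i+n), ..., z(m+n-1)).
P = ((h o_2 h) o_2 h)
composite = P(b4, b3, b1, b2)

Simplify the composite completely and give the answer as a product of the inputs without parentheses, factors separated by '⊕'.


b4 ⊕ b3 ⊕ b1 ⊕ b2


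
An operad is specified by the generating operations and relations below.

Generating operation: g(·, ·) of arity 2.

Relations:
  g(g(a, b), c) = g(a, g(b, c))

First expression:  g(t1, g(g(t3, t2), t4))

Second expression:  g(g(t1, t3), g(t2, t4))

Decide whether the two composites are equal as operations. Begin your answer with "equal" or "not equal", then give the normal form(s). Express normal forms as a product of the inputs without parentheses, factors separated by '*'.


equal: each reduces to t1 * t3 * t2 * t4

Normal form of the first expression: t1 * t3 * t2 * t4
Normal form of the second expression: t1 * t3 * t2 * t4
Identical normal forms: equal.


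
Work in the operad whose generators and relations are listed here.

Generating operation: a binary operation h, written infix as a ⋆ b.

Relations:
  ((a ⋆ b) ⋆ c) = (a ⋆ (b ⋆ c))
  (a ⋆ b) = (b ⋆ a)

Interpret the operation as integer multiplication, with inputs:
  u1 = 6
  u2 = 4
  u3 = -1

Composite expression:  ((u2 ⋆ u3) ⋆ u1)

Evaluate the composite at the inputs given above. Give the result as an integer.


(u2 ⋆ u3) = -4
((u2 ⋆ u3) ⋆ u1) = -24

-24


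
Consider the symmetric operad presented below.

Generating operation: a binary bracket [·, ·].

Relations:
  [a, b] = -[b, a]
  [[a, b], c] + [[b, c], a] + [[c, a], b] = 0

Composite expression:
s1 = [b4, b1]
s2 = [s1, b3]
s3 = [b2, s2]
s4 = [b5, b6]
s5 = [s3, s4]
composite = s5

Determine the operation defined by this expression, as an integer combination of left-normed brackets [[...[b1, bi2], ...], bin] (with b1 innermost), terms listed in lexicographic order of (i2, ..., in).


[[[[[b1, b4], b3], b2], b5], b6] - [[[[[b1, b4], b3], b2], b6], b5]

Skip Jacobi rewriting: expand, keep b1-initial words, read off terms.
Composite bracket: [[b2, [[b4, b1], b3]], [b5, b6]]
Each bracket splits as ab - ba, giving 32 signed words (2^5 = 32).
Collect the words opening with b1:
  b1b4b3b2b5b6 (sign +1) contributes +[[[[[b1, b4], b3], b2], b5], b6]
  b1b4b3b2b6b5 (sign -1) contributes -[[[[[b1, b4], b3], b2], b6], b5]


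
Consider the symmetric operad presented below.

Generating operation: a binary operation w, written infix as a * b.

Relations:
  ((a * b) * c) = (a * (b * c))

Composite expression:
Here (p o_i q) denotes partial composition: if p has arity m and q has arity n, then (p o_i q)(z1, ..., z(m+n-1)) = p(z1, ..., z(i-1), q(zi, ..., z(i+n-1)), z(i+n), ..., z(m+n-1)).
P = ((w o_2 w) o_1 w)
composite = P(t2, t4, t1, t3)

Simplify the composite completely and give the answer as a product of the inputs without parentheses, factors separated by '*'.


Associativity of w dissolves the nesting; only the t-input order survives.
(t2 * t4) spells out as t2 * t4
(t1 * t3) spells out as t1 * t3
((t2 * t4) * (t1 * t3)) spells out as t2 * t4 * t1 * t3

t2 * t4 * t1 * t3


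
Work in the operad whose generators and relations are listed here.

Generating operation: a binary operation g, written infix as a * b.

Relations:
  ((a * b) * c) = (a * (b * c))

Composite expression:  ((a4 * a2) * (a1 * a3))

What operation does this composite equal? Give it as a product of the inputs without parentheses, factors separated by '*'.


Key point: g is associative — brackets drop, the a-order remains.
(a4 * a2) linearizes to a4 * a2
(a1 * a3) linearizes to a1 * a3
((a4 * a2) * (a1 * a3)) linearizes to a4 * a2 * a1 * a3

a4 * a2 * a1 * a3


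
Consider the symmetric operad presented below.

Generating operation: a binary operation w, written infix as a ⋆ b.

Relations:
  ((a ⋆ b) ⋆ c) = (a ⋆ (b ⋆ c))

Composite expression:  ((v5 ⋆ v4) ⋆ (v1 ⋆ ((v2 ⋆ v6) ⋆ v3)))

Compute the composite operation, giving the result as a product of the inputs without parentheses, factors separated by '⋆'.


v5 ⋆ v4 ⋆ v1 ⋆ v2 ⋆ v6 ⋆ v3


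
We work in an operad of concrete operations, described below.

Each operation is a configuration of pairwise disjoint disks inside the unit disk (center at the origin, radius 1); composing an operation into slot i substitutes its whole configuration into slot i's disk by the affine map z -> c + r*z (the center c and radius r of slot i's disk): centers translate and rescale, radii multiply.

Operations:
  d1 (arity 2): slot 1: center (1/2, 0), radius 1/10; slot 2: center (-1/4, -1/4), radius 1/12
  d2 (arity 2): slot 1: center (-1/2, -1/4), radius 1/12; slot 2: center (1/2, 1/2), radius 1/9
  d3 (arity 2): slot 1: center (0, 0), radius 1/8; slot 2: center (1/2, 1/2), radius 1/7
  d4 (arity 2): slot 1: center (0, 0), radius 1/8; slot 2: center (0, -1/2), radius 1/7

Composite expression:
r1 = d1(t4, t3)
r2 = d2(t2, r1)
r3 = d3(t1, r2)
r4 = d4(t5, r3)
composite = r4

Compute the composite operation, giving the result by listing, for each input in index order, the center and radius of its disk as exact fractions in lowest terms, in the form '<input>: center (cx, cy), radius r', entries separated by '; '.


t1: center (0, -1/2), radius 1/56; t2: center (3/49, -85/196), radius 1/588; t3: center (143/1764, -739/1764), radius 1/5292; t4: center (73/882, -41/98), radius 1/4410; t5: center (0, 0), radius 1/8

Each t-disk chains the slot maps above it in d4; radii multiply.
t5 passes through 1 substitution, ending at center (0, 0), radius 1/8
t1 passes through 2 substitutions, ending at center (0, -1/2), radius 1/56
t2 passes through 3 substitutions, ending at center (3/49, -85/196), radius 1/588
t4 passes through 4 substitutions, ending at center (73/882, -41/98), radius 1/4410
t3 passes through 4 substitutions, ending at center (143/1764, -739/1764), radius 1/5292


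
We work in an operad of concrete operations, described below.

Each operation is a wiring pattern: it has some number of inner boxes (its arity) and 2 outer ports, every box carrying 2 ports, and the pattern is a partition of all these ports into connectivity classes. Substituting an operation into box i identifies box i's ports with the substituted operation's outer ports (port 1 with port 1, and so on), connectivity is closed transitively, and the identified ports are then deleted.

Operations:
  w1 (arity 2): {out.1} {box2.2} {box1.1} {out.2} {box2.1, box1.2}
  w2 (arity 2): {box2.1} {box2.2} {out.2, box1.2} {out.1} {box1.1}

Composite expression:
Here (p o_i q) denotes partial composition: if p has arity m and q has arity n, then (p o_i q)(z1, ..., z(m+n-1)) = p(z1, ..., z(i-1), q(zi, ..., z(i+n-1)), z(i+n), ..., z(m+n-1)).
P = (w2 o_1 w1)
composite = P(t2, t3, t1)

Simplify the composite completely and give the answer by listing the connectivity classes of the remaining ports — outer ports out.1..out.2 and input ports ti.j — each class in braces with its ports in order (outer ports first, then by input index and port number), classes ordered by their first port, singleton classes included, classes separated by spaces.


{out.1} {out.2} {t1.1} {t1.2} {t2.1} {t2.2, t3.1} {t3.2}

Reachability decides: close wires over w2-identified ports.
w1 over (t2, t3) gives {out.1} {out.2} {t2.1} {t2.2, t3.1} {t3.2}, out.j being that stage's outer ports
w2 over (t2, t3, t1) gives {out.1} {out.2} {t1.1} {t1.2} {t2.1} {t2.2, t3.1} {t3.2}, out.j being that stage's outer ports


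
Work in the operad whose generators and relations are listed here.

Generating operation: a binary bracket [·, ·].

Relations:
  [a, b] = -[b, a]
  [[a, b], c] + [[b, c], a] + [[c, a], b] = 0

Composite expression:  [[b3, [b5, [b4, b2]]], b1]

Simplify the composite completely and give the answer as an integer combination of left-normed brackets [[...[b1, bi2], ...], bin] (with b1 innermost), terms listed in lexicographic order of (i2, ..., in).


[[[[b1, b2], b4], b5], b3] - [[[[b1, b3], b2], b4], b5] + [[[[b1, b3], b4], b2], b5] + [[[[b1, b3], b5], b2], b4] - [[[[b1, b3], b5], b4], b2] - [[[[b1, b4], b2], b5], b3] - [[[[b1, b5], b2], b4], b3] + [[[[b1, b5], b4], b2], b3]


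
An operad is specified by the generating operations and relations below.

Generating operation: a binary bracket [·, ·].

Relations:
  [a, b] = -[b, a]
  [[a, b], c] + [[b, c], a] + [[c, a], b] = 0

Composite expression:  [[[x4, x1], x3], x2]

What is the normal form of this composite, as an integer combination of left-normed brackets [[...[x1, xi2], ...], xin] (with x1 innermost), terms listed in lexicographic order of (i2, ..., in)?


In the tensor algebra, words opening x1 carry the x1-anchored form.
Composite bracket: [[[x4, x1], x3], x2]
Under [a, b] = ab - ba we get 8 signed associative words (2^3 = 8).
Collect the words opening with x1:
  x1x4x3x2 (sign -1) contributes -[[[x1, x4], x3], x2]

-[[[x1, x4], x3], x2]


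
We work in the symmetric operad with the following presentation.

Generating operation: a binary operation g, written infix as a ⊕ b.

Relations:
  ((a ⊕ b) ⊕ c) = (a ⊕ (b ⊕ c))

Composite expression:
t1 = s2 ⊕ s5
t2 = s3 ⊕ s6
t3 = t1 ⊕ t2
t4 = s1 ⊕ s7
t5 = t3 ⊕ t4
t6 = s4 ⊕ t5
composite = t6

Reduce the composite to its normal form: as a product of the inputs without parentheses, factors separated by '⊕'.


Every regrouping of g is equal, so read the s-inputs in written order.
(s2 ⊕ s5) reduces to s2 ⊕ s5
(s3 ⊕ s6) reduces to s3 ⊕ s6
((s2 ⊕ s5) ⊕ (s3 ⊕ s6)) reduces to s2 ⊕ s5 ⊕ s3 ⊕ s6
(s1 ⊕ s7) reduces to s1 ⊕ s7
(((s2 ⊕ s5) ⊕ (s3 ⊕ s6)) ⊕ (s1 ⊕ s7)) reduces to s2 ⊕ s5 ⊕ s3 ⊕ s6 ⊕ s1 ⊕ s7
(s4 ⊕ (((s2 ⊕ s5) ⊕ (s3 ⊕ s6)) ⊕ (s1 ⊕ s7))) reduces to s4 ⊕ s2 ⊕ s5 ⊕ s3 ⊕ s6 ⊕ s1 ⊕ s7

s4 ⊕ s2 ⊕ s5 ⊕ s3 ⊕ s6 ⊕ s1 ⊕ s7


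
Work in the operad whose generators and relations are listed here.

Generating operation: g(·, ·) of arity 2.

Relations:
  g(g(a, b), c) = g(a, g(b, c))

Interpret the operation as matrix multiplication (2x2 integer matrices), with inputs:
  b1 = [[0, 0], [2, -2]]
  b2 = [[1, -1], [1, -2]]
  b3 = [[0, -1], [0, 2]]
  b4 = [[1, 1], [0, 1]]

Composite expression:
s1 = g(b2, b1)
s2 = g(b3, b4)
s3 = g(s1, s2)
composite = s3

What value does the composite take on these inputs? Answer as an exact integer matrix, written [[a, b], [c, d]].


[[0, 6], [0, 12]]


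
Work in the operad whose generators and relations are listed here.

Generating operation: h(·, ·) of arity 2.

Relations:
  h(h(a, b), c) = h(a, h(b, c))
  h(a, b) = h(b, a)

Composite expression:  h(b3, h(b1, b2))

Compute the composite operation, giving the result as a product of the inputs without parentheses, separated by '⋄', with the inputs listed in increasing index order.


b1 ⋄ b2 ⋄ b3

Shape and order are irrelevant to h; the b-input set decides.
h(b1, b2) flattens to b1 ⋄ b2
h(b3, h(b1, b2)) flattens to b3 ⋄ b1 ⋄ b2
the factors in increasing index order: b1 ⋄ b2 ⋄ b3


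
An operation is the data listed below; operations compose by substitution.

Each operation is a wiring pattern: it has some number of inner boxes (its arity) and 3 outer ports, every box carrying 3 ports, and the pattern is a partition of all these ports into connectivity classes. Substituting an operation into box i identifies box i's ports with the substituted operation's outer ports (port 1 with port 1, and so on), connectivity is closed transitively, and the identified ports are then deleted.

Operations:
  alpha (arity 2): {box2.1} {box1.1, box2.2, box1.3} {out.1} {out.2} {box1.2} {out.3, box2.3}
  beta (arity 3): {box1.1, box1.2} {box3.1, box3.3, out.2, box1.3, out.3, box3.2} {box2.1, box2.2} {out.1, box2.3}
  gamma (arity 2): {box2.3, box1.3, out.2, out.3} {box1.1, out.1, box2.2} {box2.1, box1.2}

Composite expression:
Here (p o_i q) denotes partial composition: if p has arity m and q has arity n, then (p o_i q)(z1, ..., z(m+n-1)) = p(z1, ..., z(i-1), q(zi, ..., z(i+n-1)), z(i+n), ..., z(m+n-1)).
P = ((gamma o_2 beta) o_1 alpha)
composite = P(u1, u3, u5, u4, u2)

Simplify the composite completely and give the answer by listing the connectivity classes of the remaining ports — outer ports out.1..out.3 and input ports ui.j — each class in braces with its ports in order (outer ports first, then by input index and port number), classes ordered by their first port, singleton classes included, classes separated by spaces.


Two ports join when wires chain via gamma-identified ports.
composing alpha on (u1, u3), with out.j its own outer ports: {out.1} {out.2} {out.3, u3.3} {u1.1, u1.3, u3.2} {u1.2} {u3.1}
composing beta on (u5, u4, u2), with out.j its own outer ports: {out.1, u4.3} {out.2, out.3, u2.1, u2.2, u2.3, u5.3} {u4.1, u4.2} {u5.1, u5.2}
composing gamma on (u1, u3, u5, u4, u2), with out.j its own outer ports: {out.1, out.2, out.3, u2.1, u2.2, u2.3, u3.3, u5.3} {u1.1, u1.3, u3.2} {u1.2} {u3.1} {u4.1, u4.2} {u4.3} {u5.1, u5.2}

{out.1, out.2, out.3, u2.1, u2.2, u2.3, u3.3, u5.3} {u1.1, u1.3, u3.2} {u1.2} {u3.1} {u4.1, u4.2} {u4.3} {u5.1, u5.2}


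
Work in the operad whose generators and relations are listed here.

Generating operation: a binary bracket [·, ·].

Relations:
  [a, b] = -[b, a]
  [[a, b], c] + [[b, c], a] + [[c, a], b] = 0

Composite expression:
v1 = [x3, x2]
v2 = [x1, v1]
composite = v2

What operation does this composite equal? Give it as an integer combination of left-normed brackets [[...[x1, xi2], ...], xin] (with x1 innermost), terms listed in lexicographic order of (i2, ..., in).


-[[x1, x2], x3] + [[x1, x3], x2]

In the tensor algebra, words opening x1 carry the x1-anchored form.
Composite bracket: [x1, [x3, x2]]
Under [a, b] = ab - ba we get 4 signed associative words (2^2 = 4).
Coefficients come from the x1-initial words:
  the word x1x2x3 carries sign -1 and contributes -[[x1, x2], x3]
  the word x1x3x2 carries sign +1 and contributes +[[x1, x3], x2]


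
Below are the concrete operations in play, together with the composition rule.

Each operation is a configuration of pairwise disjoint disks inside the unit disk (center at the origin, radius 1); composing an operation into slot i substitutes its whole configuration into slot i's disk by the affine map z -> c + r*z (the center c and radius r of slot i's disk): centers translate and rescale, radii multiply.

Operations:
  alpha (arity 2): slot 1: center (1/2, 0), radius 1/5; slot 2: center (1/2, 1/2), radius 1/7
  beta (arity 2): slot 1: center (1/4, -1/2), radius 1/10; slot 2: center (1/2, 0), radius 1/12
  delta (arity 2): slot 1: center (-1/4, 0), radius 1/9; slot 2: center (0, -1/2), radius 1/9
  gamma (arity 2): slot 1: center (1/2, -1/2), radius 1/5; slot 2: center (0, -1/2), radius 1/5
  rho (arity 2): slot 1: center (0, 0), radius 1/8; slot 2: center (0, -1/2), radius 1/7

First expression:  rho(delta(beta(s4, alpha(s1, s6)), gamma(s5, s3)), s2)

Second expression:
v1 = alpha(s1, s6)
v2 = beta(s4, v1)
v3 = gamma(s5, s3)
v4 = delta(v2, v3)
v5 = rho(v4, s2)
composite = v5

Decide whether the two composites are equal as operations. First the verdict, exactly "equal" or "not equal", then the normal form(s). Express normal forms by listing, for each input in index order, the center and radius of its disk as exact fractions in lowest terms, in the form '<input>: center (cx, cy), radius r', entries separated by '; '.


Reducing the first expression gives s1: center (-41/1728, 0), radius 1/4320; s2: center (0, -1/2), radius 1/7; s3: center (0, -5/72), radius 1/360; s4: center (-1/36, -1/144), radius 1/720; s5: center (1/144, -5/72), radius 1/360; s6: center (-41/1728, 1/1728), radius 1/6048
Reducing the second expression gives s1: center (-41/1728, 0), radius 1/4320; s2: center (0, -1/2), radius 1/7; s3: center (0, -5/72), radius 1/360; s4: center (-1/36, -1/144), radius 1/720; s5: center (1/144, -5/72), radius 1/360; s6: center (-41/1728, 1/1728), radius 1/6048
Both agree, so they are equal.

equal; both compose to s1: center (-41/1728, 0), radius 1/4320; s2: center (0, -1/2), radius 1/7; s3: center (0, -5/72), radius 1/360; s4: center (-1/36, -1/144), radius 1/720; s5: center (1/144, -5/72), radius 1/360; s6: center (-41/1728, 1/1728), radius 1/6048


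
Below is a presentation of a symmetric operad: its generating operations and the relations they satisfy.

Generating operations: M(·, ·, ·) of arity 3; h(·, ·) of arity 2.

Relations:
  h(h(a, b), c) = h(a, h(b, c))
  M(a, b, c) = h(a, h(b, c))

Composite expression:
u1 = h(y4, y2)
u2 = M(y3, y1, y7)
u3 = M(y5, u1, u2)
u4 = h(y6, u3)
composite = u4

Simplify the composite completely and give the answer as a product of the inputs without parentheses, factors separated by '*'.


Key point: h is associative — brackets drop, the y-order remains.
h(y4, y2) reduces to y4 * y2
M(y3, y1, y7) reduces to y3 * y1 * y7
M(y5, h(y4, y2), M(y3, y1, y7)) reduces to y5 * y4 * y2 * y3 * y1 * y7
h(y6, M(y5, h(y4, y2), M(y3, y1, y7))) reduces to y6 * y5 * y4 * y2 * y3 * y1 * y7

y6 * y5 * y4 * y2 * y3 * y1 * y7


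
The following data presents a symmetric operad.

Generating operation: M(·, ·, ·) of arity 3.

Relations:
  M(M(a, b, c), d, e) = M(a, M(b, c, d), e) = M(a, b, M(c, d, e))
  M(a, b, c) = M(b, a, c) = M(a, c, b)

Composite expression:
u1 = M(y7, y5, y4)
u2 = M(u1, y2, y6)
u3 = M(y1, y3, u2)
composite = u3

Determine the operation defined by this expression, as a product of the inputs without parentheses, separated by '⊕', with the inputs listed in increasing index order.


y1 ⊕ y2 ⊕ y3 ⊕ y4 ⊕ y5 ⊕ y6 ⊕ y7

Reordering under M is free, so list the y-inputs canonically.
M(y7, y5, y4) linearizes to y7 ⊕ y5 ⊕ y4
M(M(y7, y5, y4), y2, y6) linearizes to y7 ⊕ y5 ⊕ y4 ⊕ y2 ⊕ y6
M(y1, y3, M(M(y7, y5, y4), y2, y6)) linearizes to y1 ⊕ y3 ⊕ y7 ⊕ y5 ⊕ y4 ⊕ y2 ⊕ y6
sorting the factors by input index: y1 ⊕ y2 ⊕ y3 ⊕ y4 ⊕ y5 ⊕ y6 ⊕ y7


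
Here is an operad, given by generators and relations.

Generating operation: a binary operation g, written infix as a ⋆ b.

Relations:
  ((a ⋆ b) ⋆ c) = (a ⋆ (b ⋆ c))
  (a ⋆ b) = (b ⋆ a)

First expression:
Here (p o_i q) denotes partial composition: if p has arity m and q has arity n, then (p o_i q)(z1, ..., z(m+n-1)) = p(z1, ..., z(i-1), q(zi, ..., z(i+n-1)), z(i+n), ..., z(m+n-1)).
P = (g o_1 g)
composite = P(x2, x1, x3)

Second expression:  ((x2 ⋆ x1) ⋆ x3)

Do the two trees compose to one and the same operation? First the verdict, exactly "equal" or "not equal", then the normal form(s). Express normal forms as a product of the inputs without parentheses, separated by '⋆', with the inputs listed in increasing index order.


equal; both compose to x1 ⋆ x2 ⋆ x3

Reducing the first expression gives x1 ⋆ x2 ⋆ x3
Reducing the second expression gives x1 ⋆ x2 ⋆ x3
Same normal form: equal.


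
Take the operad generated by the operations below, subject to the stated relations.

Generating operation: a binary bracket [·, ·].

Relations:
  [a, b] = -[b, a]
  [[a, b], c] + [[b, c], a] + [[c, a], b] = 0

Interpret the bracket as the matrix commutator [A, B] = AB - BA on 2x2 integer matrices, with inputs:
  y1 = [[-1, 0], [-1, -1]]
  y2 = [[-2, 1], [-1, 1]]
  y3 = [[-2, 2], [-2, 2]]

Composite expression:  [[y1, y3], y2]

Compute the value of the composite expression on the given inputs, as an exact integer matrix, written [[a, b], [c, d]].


[[-4, 4], [-8, 4]]

[y1, y3] = [[2, 0], [4, -2]]
[[y1, y3], y2] = [[-4, 4], [-8, 4]]
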